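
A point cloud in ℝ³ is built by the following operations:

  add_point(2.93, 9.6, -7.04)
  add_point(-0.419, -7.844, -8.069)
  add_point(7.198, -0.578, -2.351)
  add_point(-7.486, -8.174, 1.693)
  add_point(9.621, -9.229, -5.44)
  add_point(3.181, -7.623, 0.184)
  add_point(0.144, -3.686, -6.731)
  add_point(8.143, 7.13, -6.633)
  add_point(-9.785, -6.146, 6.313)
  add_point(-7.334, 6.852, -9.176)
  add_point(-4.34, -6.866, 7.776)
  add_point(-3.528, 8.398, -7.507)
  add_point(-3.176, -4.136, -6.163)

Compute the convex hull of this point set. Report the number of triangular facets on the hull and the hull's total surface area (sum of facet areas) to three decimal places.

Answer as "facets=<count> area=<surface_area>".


Extreme-point indices: [0, 1, 2, 3, 4, 7, 8, 9, 10, 11] — 10 of 13 on the boundary.

Facet areas (half cross-product norm):
  f1: (p10, p0, p8) → 66.1853
  f2: (p11, p0, p8) → 64.2437
  f3: (p11, p9, p8) → 45.1221
  f4: (p11, p9, p0) → 5.2898
  f5: (p3, p9, p8) → 50.4230
  f6: (p3, p1, p9) → 96.7166
  f7: (p3, p1, p4) → 59.0018
  f8: (p3, p10, p8) → 15.3385
  f9: (p3, p10, p4) → 64.5592
  f10: (p7, p10, p0) → 67.2645
  f11: (p7, p1, p4) → 83.7910
  f12: (p7, p9, p0) → 20.3936
  f13: (p7, p1, p9) → 116.2235
  f14: (p2, p10, p4) → 78.7654
  f15: (p2, p7, p4) → 33.4655
  f16: (p2, p7, p10) → 52.6530
Σ area = 919.436

Euler: V−E+F = 10−24+16 = 2.

facets=16 area=919.436


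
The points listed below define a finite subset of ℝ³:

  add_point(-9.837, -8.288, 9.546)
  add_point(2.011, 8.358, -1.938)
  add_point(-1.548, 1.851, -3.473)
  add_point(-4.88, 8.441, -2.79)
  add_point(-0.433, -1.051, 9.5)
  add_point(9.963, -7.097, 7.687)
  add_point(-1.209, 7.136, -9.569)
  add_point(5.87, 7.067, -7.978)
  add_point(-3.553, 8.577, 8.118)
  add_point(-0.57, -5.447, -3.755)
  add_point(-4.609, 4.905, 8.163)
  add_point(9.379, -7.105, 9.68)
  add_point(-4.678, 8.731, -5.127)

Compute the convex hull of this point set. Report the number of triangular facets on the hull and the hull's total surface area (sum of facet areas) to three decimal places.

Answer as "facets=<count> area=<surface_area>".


Extreme-point indices: [0, 1, 3, 4, 5, 6, 7, 8, 9, 11, 12] — 11 of 13 on the boundary.

Triangle areas on the boundary:
  f1: (p6, p12, p0) → 61.4602
  f2: (p9, p5, p0) → 125.2369
  f3: (p9, p6, p0) → 100.8342
  f4: (p11, p5, p0) → 19.2260
  f5: (p3, p12, p0) → 18.3575
  f6: (p3, p8, p0) → 99.1707
  f7: (p3, p8, p12) → 3.1775
  f8: (p7, p6, p12) → 19.3428
  f9: (p7, p9, p5) → 114.8985
  f10: (p7, p9, p6) → 49.8063
  f11: (p7, p11, p5) → 17.0166
  f12: (p4, p8, p0) → 57.1411
  f13: (p4, p11, p0) → 63.9817
  f14: (p4, p11, p8) → 38.4887
  f15: (p1, p8, p12) → 42.5634
  f16: (p1, p7, p12) → 26.7884
  f17: (p1, p11, p8) → 113.3042
  f18: (p1, p7, p11) → 74.5764
Σ area = 1045.371

Euler: V−E+F = 11−27+18 = 2.

facets=18 area=1045.371


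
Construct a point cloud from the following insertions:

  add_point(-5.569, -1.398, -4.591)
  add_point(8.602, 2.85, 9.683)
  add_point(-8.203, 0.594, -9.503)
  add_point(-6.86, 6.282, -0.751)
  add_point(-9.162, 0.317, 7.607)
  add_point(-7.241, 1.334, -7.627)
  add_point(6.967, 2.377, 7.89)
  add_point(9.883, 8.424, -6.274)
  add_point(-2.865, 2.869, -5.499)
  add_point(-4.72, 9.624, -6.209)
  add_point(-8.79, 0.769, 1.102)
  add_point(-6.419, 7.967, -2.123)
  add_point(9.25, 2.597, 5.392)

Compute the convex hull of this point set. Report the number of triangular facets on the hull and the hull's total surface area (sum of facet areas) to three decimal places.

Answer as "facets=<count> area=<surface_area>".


Points on the hull: [0, 1, 2, 4, 7, 9, 10, 11, 12] (9 of 13).

Facet areas (half cross-product norm):
  f1: (p2, p9, p7) → 72.2066
  f2: (p1, p9, p7) → 124.0144
  f3: (p10, p2, p4) → 2.9712
  f4: (p11, p1, p4) → 111.9660
  f5: (p11, p1, p9) → 44.0488
  f6: (p11, p10, p4) → 23.7850
  f7: (p11, p2, p9) → 23.8677
  f8: (p11, p10, p2) → 40.2357
  f9: (p12, p1, p7) → 14.3217
  f10: (p0, p2, p7) → 54.0329
  f11: (p0, p12, p7) → 111.9330
  f12: (p0, p2, p4) → 29.8145
  f13: (p0, p1, p4) → 114.6228
  f14: (p0, p12, p1) → 35.9230
Σ area = 803.743

Euler characteristic 9−21+14 = 2 ✓

facets=14 area=803.743


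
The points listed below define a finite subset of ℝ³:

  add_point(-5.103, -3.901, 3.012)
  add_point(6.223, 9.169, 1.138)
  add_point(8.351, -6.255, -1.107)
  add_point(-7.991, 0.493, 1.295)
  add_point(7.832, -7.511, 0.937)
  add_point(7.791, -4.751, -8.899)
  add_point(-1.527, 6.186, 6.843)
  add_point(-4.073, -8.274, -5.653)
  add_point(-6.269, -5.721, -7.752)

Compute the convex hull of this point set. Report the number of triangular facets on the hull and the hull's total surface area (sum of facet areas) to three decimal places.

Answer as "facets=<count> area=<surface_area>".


facets=14 area=731.836

9 of the 9 inputs are extreme points: [0, 1, 2, 3, 4, 5, 6, 7, 8].

Per-facet area ½‖(b−a)×(c−a)‖:
  f1: (p5, p1, p2) → 62.4798
  f2: (p6, p1, p3) → 48.4784
  f3: (p8, p7, p5) → 24.8631
  f4: (p8, p1, p3) → 91.4411
  f5: (p8, p5, p1) → 121.4220
  f6: (p0, p6, p3) → 28.2916
  f7: (p0, p8, p3) → 29.5635
  f8: (p0, p8, p7) → 19.2184
  f9: (p4, p1, p2) → 18.0543
  f10: (p4, p6, p1) → 82.4660
  f11: (p4, p0, p6) → 77.2264
  f12: (p4, p0, p7) → 61.9953
  f13: (p4, p5, p2) → 4.3065
  f14: (p4, p7, p5) → 62.0292
Σ area = 731.836

Check V−E+F: 9 − 21 + 14 = 2.


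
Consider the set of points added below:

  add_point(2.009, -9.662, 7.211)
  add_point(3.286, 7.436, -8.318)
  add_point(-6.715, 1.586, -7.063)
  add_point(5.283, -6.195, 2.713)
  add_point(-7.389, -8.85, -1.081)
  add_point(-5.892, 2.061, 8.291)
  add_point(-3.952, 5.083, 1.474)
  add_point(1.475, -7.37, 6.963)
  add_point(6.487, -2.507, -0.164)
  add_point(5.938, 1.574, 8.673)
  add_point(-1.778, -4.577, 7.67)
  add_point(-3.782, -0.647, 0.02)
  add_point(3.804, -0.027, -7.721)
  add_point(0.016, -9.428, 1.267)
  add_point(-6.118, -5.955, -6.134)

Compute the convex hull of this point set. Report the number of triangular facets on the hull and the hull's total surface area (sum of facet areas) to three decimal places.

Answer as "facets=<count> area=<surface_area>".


facets=22 area=854.604

Extreme-point indices: [0, 1, 2, 3, 4, 5, 6, 8, 9, 10, 12, 13, 14] — 13 of 15 on the boundary.

Facet areas (half cross-product norm):
  f1: (p9, p1, p8) → 62.8627
  f2: (p12, p1, p8) → 29.0362
  f3: (p2, p5, p4) → 81.9990
  f4: (p2, p12, p1) → 39.0852
  f5: (p6, p9, p1) → 78.8322
  f6: (p6, p5, p9) → 44.6512
  f7: (p6, p2, p1) → 52.9132
  f8: (p6, p2, p5) → 30.4931
  f9: (p3, p9, p8) → 22.8886
  f10: (p3, p0, p9) → 32.1454
  f11: (p3, p12, p8) → 14.8214
  f12: (p10, p5, p4) → 43.6979
  f13: (p10, p0, p4) → 35.6523
  f14: (p10, p5, p9) → 38.5471
  f15: (p10, p0, p9) → 31.5001
  f16: (p13, p3, p12) → 38.7227
  f17: (p13, p0, p4) → 19.7229
  f18: (p13, p3, p0) → 17.6729
  f19: (p14, p13, p4) → 23.1243
  f20: (p14, p13, p12) → 57.8880
  f21: (p14, p2, p4) → 18.7072
  f22: (p14, p2, p12) → 39.6405
Σ area = 854.604

Check V−E+F: 13 − 33 + 22 = 2.


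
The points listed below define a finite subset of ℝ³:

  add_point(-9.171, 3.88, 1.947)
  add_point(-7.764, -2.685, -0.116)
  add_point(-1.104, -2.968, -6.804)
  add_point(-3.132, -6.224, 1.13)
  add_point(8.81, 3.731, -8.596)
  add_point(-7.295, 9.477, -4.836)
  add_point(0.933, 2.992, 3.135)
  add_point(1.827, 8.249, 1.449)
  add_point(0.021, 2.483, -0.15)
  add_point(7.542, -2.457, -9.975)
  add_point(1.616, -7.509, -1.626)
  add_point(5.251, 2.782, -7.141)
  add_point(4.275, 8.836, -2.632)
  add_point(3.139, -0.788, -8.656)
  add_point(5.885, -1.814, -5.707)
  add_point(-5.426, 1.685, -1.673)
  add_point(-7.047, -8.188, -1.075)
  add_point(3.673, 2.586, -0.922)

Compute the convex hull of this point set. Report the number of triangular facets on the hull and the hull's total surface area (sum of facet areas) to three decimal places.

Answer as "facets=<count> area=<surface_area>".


facets=24 area=736.998

Points on the hull: [0, 2, 3, 4, 5, 6, 7, 9, 10, 12, 13, 14, 16, 17] (14 of 18).

Triangle areas on the boundary:
  f1: (p5, p16, p0) → 52.4983
  f2: (p3, p16, p0) → 28.9135
  f3: (p3, p6, p0) → 49.3873
  f4: (p9, p5, p4) → 55.6778
  f5: (p12, p5, p4) → 49.0452
  f6: (p2, p5, p16) → 68.0327
  f7: (p2, p9, p16) → 26.9230
  f8: (p17, p6, p4) → 4.6783
  f9: (p10, p3, p6) → 28.9373
  f10: (p10, p17, p6) → 25.3553
  f11: (p10, p3, p16) → 12.8908
  f12: (p10, p9, p16) → 39.8664
  f13: (p7, p6, p4) → 36.4668
  f14: (p7, p12, p4) → 14.4674
  f15: (p7, p6, p0) → 28.5325
  f16: (p7, p5, p0) → 47.4199
  f17: (p7, p12, p5) → 26.6446
  f18: (p13, p9, p5) → 14.4268
  f19: (p13, p2, p5) → 35.8917
  f20: (p13, p2, p9) → 8.9494
  f21: (p14, p17, p4) → 23.6102
  f22: (p14, p10, p17) → 28.0998
  f23: (p14, p9, p4) → 14.4328
  f24: (p14, p10, p9) → 15.8502
Σ area = 736.998

Check V−E+F: 14 − 36 + 24 = 2.


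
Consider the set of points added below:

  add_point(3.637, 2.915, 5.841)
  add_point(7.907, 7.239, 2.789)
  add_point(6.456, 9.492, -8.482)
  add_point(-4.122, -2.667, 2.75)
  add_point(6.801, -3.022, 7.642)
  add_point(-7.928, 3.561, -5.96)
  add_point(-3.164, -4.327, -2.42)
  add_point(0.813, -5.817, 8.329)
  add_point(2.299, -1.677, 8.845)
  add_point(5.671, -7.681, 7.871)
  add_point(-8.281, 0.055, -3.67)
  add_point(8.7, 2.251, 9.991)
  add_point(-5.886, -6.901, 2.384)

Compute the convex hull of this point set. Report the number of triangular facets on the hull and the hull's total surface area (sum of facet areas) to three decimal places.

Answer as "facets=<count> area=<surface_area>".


12 of the 13 inputs are extreme points: [0, 1, 2, 3, 5, 6, 7, 8, 9, 10, 11, 12].

Per-facet area ½‖(b−a)×(c−a)‖:
  f1: (p2, p9, p11) → 105.0094
  f2: (p7, p9, p11) → 27.5757
  f3: (p6, p2, p9) → 124.4530
  f4: (p6, p5, p10) → 11.8273
  f5: (p6, p5, p2) → 77.5329
  f6: (p8, p7, p11) → 10.4512
  f7: (p8, p5, p10) → 30.9643
  f8: (p1, p2, p11) → 20.1959
  f9: (p1, p5, p2) → 90.7013
  f10: (p12, p7, p9) → 19.0260
  f11: (p12, p6, p9) → 39.0109
  f12: (p12, p6, p10) → 20.8034
  f13: (p12, p8, p7) → 17.9574
  f14: (p0, p1, p11) → 22.1657
  f15: (p0, p1, p5) → 55.9752
  f16: (p0, p8, p11) → 18.0610
  f17: (p0, p8, p5) → 45.2666
  f18: (p3, p8, p10) → 17.6414
  f19: (p3, p12, p10) → 18.6572
  f20: (p3, p12, p8) → 18.4742
Σ area = 791.750

Check V−E+F: 12 − 30 + 20 = 2.

facets=20 area=791.750


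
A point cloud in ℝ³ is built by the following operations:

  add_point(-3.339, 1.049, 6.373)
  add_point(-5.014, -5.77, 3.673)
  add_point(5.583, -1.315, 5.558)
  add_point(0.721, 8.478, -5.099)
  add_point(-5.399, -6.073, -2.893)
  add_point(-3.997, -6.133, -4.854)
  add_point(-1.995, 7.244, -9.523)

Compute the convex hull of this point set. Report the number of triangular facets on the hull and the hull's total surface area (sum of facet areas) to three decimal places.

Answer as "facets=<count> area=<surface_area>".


Hull vertices (7/7): indices [0, 1, 2, 3, 4, 5, 6].

Per-facet area ½‖(b−a)×(c−a)‖:
  f1: (p0, p3, p2) → 64.5523
  f2: (p1, p0, p4) → 22.5596
  f3: (p1, p0, p2) → 34.8120
  f4: (p5, p1, p4) → 4.9863
  f5: (p5, p1, p2) → 49.9422
  f6: (p6, p3, p2) → 32.8150
  f7: (p6, p5, p2) → 105.4932
  f8: (p6, p5, p4) → 16.3250
  f9: (p6, p0, p4) → 88.2643
  f10: (p6, p0, p3) → 34.8348
Σ area = 454.585

Euler characteristic 7−15+10 = 2 ✓

facets=10 area=454.585


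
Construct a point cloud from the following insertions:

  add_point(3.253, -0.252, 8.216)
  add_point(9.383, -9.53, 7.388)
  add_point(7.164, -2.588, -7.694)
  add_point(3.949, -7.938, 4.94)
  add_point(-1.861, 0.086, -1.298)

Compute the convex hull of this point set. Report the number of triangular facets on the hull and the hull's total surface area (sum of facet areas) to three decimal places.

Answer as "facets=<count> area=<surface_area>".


Extreme-point indices: [0, 1, 2, 3, 4] — 5 of 5 on the boundary.

Area of each hull facet:
  f1: (p0, p2, p4) → 61.1030
  f2: (p0, p2, p1) → 87.4578
  f3: (p3, p2, p4) → 64.4092
  f4: (p3, p2, p1) → 42.0537
  f5: (p3, p0, p4) → 43.5411
  f6: (p3, p0, p1) → 25.5489
Σ area = 324.114

Euler characteristic 5−9+6 = 2 ✓

facets=6 area=324.114


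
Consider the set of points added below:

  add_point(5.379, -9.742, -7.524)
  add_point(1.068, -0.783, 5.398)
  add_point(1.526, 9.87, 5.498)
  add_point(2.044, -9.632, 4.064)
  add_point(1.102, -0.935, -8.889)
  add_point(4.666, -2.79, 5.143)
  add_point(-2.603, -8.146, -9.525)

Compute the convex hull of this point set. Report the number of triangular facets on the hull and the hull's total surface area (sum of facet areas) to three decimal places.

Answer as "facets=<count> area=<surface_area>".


facets=10 area=529.562

Extreme-point indices: [0, 1, 2, 3, 4, 5, 6] — 7 of 7 on the boundary.

Area of each hull facet:
  f1: (p1, p2, p6) → 81.1761
  f2: (p3, p0, p6) → 50.5085
  f3: (p3, p1, p6) → 64.9867
  f4: (p4, p0, p6) → 32.6826
  f5: (p4, p2, p6) → 58.2325
  f6: (p4, p2, p0) → 80.9625
  f7: (p5, p1, p2) → 19.6661
  f8: (p5, p3, p1) → 15.1137
  f9: (p5, p2, p0) → 81.6350
  f10: (p5, p3, p0) → 44.5983
Σ area = 529.562

Euler: V−E+F = 7−15+10 = 2.


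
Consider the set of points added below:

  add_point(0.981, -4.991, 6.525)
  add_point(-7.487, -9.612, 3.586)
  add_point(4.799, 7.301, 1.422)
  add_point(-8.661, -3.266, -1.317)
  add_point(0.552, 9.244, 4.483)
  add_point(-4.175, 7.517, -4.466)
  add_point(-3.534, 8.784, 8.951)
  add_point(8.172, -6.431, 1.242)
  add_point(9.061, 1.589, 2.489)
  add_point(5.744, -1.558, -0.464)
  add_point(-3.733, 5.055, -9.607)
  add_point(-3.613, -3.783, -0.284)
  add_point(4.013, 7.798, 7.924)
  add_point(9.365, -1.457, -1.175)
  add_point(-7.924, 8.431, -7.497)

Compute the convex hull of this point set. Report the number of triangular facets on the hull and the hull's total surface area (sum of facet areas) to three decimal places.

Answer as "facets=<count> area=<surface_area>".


facets=20 area=956.495

Points on the hull: [0, 1, 2, 3, 4, 6, 7, 8, 10, 12, 13, 14] (12 of 15).

Per-facet area ½‖(b−a)×(c−a)‖:
  f1: (p14, p10, p3) → 36.4701
  f2: (p2, p10, p13) → 71.9672
  f3: (p2, p14, p4) → 41.0213
  f4: (p2, p14, p10) → 40.7471
  f5: (p1, p10, p3) → 27.2615
  f6: (p12, p2, p4) → 13.7774
  f7: (p6, p12, p4) → 15.4248
  f8: (p6, p1, p3) → 66.6830
  f9: (p6, p1, p0) → 72.3005
  f10: (p6, p12, p0) → 50.5642
  f11: (p6, p14, p3) → 102.4815
  f12: (p6, p14, p4) → 43.6515
  f13: (p7, p12, p0) → 59.7006
  f14: (p7, p1, p0) → 41.2599
  f15: (p7, p10, p13) → 43.9997
  f16: (p7, p1, p10) → 147.1261
  f17: (p8, p2, p13) → 15.5336
  f18: (p8, p12, p2) → 23.6630
  f19: (p8, p7, p13) → 13.1757
  f20: (p8, p7, p12) → 29.6866
Σ area = 956.495

Euler characteristic 12−30+20 = 2 ✓


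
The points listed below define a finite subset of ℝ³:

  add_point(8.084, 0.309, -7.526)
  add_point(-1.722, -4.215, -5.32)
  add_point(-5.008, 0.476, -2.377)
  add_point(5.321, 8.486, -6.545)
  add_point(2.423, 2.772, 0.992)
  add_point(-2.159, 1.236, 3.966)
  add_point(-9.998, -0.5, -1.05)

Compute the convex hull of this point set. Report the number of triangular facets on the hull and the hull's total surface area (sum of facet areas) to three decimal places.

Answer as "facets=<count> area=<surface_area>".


Extreme-point indices: [0, 1, 3, 4, 5, 6] — 6 of 7 on the boundary.

Triangle areas on the boundary:
  f1: (p5, p3, p6) → 69.4350
  f2: (p4, p3, p0) → 40.0094
  f3: (p4, p5, p0) → 18.0852
  f4: (p4, p5, p3) → 17.1258
  f5: (p1, p3, p6) → 72.6068
  f6: (p1, p3, p0) → 47.7175
  f7: (p1, p5, p6) → 43.7034
  f8: (p1, p5, p0) → 59.3911
Σ area = 368.074

Euler characteristic 6−12+8 = 2 ✓

facets=8 area=368.074


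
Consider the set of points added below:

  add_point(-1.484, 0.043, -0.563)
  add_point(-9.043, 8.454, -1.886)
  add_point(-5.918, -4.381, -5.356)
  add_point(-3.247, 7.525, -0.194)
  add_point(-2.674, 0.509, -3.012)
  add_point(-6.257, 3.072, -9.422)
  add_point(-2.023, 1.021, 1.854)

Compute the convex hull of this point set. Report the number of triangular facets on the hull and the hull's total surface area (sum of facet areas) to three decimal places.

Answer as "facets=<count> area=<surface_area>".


facets=10 area=230.911

Hull vertices (7/7): indices [0, 1, 2, 3, 4, 5, 6].

Triangle areas on the boundary:
  f1: (p5, p2, p1) → 40.7526
  f2: (p3, p5, p1) → 29.2386
  f3: (p6, p2, p1) → 52.9557
  f4: (p6, p2, p0) → 8.0333
  f5: (p6, p3, p1) → 19.4648
  f6: (p6, p3, p0) → 9.1643
  f7: (p4, p2, p0) → 7.9229
  f8: (p4, p5, p2) → 23.5389
  f9: (p4, p3, p0) → 10.3685
  f10: (p4, p3, p5) → 29.4711
Σ area = 230.911

Euler: V−E+F = 7−15+10 = 2.


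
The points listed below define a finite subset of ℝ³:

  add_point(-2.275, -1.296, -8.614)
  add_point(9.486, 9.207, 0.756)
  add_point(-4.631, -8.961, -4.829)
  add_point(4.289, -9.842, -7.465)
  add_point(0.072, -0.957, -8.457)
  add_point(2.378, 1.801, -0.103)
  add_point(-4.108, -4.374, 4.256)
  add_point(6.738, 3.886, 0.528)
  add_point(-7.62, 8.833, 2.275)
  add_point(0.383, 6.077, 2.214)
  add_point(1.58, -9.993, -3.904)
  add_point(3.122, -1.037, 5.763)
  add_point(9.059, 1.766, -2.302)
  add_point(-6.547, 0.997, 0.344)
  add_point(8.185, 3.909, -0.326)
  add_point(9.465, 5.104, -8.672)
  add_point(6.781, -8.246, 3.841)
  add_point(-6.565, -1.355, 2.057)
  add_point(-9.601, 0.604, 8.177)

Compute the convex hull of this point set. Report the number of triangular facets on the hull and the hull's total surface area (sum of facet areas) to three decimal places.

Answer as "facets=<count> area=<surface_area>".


facets=20 area=1073.723

Extreme-point indices: [0, 1, 2, 3, 6, 8, 10, 11, 12, 15, 16, 18] — 12 of 19 on the boundary.

Triangle areas on the boundary:
  f1: (p8, p1, p18) → 85.5965
  f2: (p8, p15, p1) → 88.0912
  f3: (p11, p1, p18) → 76.2244
  f4: (p11, p16, p18) → 44.1424
  f5: (p11, p16, p1) → 50.2444
  f6: (p6, p16, p18) → 26.8808
  f7: (p12, p15, p1) → 28.8824
  f8: (p12, p16, p1) → 38.9820
  f9: (p12, p16, p15) → 22.5240
  f10: (p3, p16, p10) → 20.1904
  f11: (p3, p16, p15) → 91.9709
  f12: (p0, p8, p15) → 105.6509
  f13: (p0, p3, p15) → 71.5891
  f14: (p2, p0, p8) → 69.0446
  f15: (p2, p8, p18) → 87.0628
  f16: (p2, p6, p18) → 32.4581
  f17: (p2, p3, p10) → 12.5772
  f18: (p2, p0, p3) → 39.6108
  f19: (p2, p16, p10) → 23.6096
  f20: (p2, p6, p16) → 58.3904
Σ area = 1073.723

Check V−E+F: 12 − 30 + 20 = 2.


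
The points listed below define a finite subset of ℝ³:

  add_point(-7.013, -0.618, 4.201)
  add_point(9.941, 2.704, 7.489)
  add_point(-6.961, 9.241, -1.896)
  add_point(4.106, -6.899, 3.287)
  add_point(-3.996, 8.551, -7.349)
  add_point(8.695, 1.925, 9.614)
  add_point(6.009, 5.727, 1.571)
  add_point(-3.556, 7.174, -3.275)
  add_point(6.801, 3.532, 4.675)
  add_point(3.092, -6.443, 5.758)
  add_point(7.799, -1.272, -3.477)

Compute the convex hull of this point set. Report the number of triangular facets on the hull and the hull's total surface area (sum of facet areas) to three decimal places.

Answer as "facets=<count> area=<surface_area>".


Hull vertices (9/11): indices [0, 1, 2, 3, 4, 5, 6, 9, 10].

Area of each hull facet:
  f1: (p4, p2, p0) → 33.6657
  f2: (p4, p3, p0) → 96.1223
  f3: (p5, p2, p0) → 97.3547
  f4: (p5, p2, p1) → 26.2880
  f5: (p5, p3, p1) → 15.2215
  f6: (p10, p3, p1) → 52.1541
  f7: (p10, p4, p3) → 73.1123
  f8: (p9, p3, p0) → 15.2857
  f9: (p9, p5, p0) → 63.0654
  f10: (p9, p5, p3) → 14.0983
  f11: (p6, p10, p1) → 34.0153
  f12: (p6, p10, p4) → 60.2505
  f13: (p6, p2, p1) → 34.4085
  f14: (p6, p4, p2) → 41.9182
Σ area = 656.961

Euler characteristic 9−21+14 = 2 ✓

facets=14 area=656.961


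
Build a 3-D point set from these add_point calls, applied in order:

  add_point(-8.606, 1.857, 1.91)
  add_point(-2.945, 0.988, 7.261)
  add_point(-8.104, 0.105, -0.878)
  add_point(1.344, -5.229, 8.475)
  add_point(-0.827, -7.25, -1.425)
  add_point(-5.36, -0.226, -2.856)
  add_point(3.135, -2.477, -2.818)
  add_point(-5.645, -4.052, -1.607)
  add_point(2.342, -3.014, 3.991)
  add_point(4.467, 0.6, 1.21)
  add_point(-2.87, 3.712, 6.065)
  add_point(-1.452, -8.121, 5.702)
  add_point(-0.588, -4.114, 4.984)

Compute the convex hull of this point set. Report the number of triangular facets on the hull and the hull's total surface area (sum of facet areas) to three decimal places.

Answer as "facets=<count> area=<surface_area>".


Hull vertices (11/13): indices [0, 1, 2, 3, 4, 5, 6, 7, 9, 10, 11].

Area of each hull facet:
  f1: (p1, p11, p0) → 36.4670
  f2: (p1, p10, p0) → 10.8914
  f3: (p5, p10, p0) → 22.3025
  f4: (p5, p10, p9) → 43.0992
  f5: (p6, p5, p9) → 22.9169
  f6: (p6, p5, p4) → 25.4909
  f7: (p3, p1, p11) → 18.6417
  f8: (p3, p6, p9) → 25.4925
  f9: (p3, p10, p9) → 41.2347
  f10: (p3, p1, p10) → 6.9266
  f11: (p3, p4, p11) → 15.8097
  f12: (p3, p6, p4) → 32.7767
  f13: (p7, p5, p4) → 10.2707
  f14: (p7, p11, p0) → 34.6134
  f15: (p7, p4, p11) → 20.8421
  f16: (p2, p5, p0) → 4.2523
  f17: (p2, p7, p0) → 6.1927
  f18: (p2, p7, p5) → 6.7843
Σ area = 385.005

Check V−E+F: 11 − 27 + 18 = 2.

facets=18 area=385.005


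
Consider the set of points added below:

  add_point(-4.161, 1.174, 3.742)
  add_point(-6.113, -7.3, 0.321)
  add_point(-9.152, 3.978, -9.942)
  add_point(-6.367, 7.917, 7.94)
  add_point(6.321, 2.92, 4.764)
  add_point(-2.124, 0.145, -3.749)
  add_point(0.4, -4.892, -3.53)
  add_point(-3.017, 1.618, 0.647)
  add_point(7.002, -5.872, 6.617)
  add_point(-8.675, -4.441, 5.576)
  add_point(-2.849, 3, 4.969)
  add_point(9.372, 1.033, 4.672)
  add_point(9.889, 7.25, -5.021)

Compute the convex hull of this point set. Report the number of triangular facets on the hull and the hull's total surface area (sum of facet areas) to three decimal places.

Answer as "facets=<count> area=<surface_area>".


facets=14 area=980.129

Points on the hull: [1, 2, 3, 4, 6, 8, 9, 11, 12] (9 of 13).

Area of each hull facet:
  f1: (p3, p12, p2) → 167.8255
  f2: (p6, p12, p2) → 111.6624
  f3: (p6, p1, p2) → 57.1050
  f4: (p6, p8, p12) → 92.3147
  f5: (p6, p8, p1) → 48.2121
  f6: (p9, p1, p2) → 50.1145
  f7: (p9, p3, p2) → 107.9937
  f8: (p9, p8, p1) → 47.5323
  f9: (p9, p8, p3) → 100.3613
  f10: (p11, p8, p12) → 30.0600
  f11: (p11, p8, p3) → 66.0282
  f12: (p4, p3, p12) → 74.0749
  f13: (p4, p11, p12) → 20.1576
  f14: (p4, p11, p3) → 6.6873
Σ area = 980.129

Check V−E+F: 9 − 21 + 14 = 2.


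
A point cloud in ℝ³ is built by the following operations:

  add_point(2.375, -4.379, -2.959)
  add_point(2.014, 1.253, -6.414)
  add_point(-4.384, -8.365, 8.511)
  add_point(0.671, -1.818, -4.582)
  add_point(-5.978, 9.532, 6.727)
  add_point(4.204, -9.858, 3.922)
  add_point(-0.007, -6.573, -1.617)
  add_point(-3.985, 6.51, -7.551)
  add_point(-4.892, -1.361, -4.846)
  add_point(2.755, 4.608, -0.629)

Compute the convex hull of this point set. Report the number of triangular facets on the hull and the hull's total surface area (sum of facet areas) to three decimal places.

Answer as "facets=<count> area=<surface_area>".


Hull vertices (10/10): indices [0, 1, 2, 3, 4, 5, 6, 7, 8, 9].

Facet areas (half cross-product norm):
  f1: (p2, p5, p4) → 87.4640
  f2: (p9, p5, p4) → 91.3005
  f3: (p9, p7, p4) → 60.6062
  f4: (p8, p2, p4) → 113.7399
  f5: (p8, p7, p4) → 61.0955
  f6: (p1, p9, p5) → 50.1494
  f7: (p1, p9, p7) → 26.9032
  f8: (p1, p8, p7) → 27.5146
  f9: (p6, p2, p5) → 37.0822
  f10: (p6, p8, p2) → 42.5781
  f11: (p3, p1, p8) → 10.3008
  f12: (p3, p6, p8) → 15.7655
  f13: (p0, p3, p1) → 5.0843
  f14: (p0, p3, p6) → 5.8025
  f15: (p0, p1, p5) → 10.9198
  f16: (p0, p6, p5) → 13.2880
Σ area = 659.595

Euler characteristic 10−24+16 = 2 ✓

facets=16 area=659.595


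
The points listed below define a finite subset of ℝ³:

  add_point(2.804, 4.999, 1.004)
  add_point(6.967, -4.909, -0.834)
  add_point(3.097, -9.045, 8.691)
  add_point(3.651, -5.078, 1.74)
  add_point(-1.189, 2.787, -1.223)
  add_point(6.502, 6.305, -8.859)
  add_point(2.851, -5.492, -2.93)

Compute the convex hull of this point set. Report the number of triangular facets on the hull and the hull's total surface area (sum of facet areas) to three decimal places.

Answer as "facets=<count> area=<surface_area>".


facets=8 area=351.129

Points on the hull: [0, 1, 2, 4, 5, 6] (6 of 7).

Triangle areas on the boundary:
  f1: (p0, p5, p4) → 26.8684
  f2: (p0, p2, p4) → 40.1598
  f3: (p0, p5, p1) → 56.9408
  f4: (p0, p2, p1) → 60.3013
  f5: (p6, p5, p4) → 52.8494
  f6: (p6, p5, p1) → 31.5335
  f7: (p6, p2, p4) → 56.6916
  f8: (p6, p2, p1) → 25.7837
Σ area = 351.129

Euler: V−E+F = 6−12+8 = 2.


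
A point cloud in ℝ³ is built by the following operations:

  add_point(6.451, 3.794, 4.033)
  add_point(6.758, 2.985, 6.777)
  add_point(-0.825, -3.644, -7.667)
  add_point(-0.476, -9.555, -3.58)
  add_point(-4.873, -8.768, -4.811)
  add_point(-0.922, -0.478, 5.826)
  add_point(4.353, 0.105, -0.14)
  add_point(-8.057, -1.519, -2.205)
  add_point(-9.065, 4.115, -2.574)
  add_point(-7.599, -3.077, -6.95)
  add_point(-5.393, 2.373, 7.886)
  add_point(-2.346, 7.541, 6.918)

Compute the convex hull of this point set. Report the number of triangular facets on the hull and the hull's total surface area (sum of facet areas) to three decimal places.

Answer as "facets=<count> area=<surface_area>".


Points on the hull: [0, 1, 2, 3, 4, 5, 6, 7, 8, 9, 10, 11] (12 of 12).

Facet areas (half cross-product norm):
  f1: (p11, p10, p8) → 33.8655
  f2: (p11, p10, p1) → 30.8599
  f3: (p4, p10, p3) → 39.0850
  f4: (p4, p2, p3) → 15.6962
  f5: (p5, p3, p1) → 52.2742
  f6: (p5, p10, p1) → 21.3286
  f7: (p5, p10, p3) → 28.7378
  f8: (p6, p3, p1) → 31.4535
  f9: (p6, p2, p3) → 35.1423
  f10: (p7, p10, p8) → 30.9857
  f11: (p7, p4, p10) → 40.3164
  f12: (p9, p2, p8) → 27.9189
  f13: (p9, p4, p2) → 20.4194
  f14: (p9, p7, p8) → 13.8860
  f15: (p9, p7, p4) → 16.7078
  f16: (p0, p11, p1) → 14.3265
  f17: (p0, p6, p1) → 7.2500
  f18: (p0, p11, p8) → 59.8012
  f19: (p0, p2, p8) → 92.8367
  f20: (p0, p6, p2) → 8.7612
Σ area = 621.653

Check V−E+F: 12 − 30 + 20 = 2.

facets=20 area=621.653


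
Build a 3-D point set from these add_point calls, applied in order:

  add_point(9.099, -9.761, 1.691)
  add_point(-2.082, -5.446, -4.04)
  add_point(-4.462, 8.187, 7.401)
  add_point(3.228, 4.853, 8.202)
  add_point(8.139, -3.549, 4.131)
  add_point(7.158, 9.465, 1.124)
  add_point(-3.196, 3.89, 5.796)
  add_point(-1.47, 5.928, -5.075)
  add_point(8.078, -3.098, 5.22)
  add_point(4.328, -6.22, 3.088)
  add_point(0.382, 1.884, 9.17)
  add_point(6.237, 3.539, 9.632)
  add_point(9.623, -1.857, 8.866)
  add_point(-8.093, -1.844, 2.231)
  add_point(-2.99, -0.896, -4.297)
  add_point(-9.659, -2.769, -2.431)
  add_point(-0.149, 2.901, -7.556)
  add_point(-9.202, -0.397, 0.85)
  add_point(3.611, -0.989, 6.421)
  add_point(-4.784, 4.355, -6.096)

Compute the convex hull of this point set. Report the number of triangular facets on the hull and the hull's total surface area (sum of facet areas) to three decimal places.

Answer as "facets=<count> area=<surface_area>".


facets=22 area=921.618

Extreme-point indices: [0, 1, 2, 5, 7, 10, 11, 12, 13, 15, 16, 17, 19] — 13 of 20 on the boundary.

Triangle areas on the boundary:
  f1: (p0, p5, p12) → 72.6593
  f2: (p16, p0, p5) → 114.8313
  f3: (p13, p0, p15) → 46.6013
  f4: (p11, p5, p12) → 31.4705
  f5: (p11, p2, p5) → 59.0301
  f6: (p1, p0, p15) → 32.6953
  f7: (p1, p16, p15) → 37.9366
  f8: (p1, p16, p0) → 59.0397
  f9: (p19, p16, p15) → 22.0992
  f10: (p17, p13, p15) → 4.5895
  f11: (p17, p13, p2) → 13.4527
  f12: (p17, p19, p15) → 18.7720
  f13: (p17, p19, p2) → 55.4550
  f14: (p10, p13, p2) → 44.6901
  f15: (p10, p11, p12) → 18.8530
  f16: (p10, p11, p2) → 23.0104
  f17: (p10, p0, p12) → 51.5748
  f18: (p10, p13, p0) → 94.0152
  f19: (p7, p2, p5) → 66.5880
  f20: (p7, p19, p2) → 24.5966
  f21: (p7, p16, p5) → 21.9296
  f22: (p7, p19, p16) → 7.7281
Σ area = 921.618

Euler characteristic 13−33+22 = 2 ✓


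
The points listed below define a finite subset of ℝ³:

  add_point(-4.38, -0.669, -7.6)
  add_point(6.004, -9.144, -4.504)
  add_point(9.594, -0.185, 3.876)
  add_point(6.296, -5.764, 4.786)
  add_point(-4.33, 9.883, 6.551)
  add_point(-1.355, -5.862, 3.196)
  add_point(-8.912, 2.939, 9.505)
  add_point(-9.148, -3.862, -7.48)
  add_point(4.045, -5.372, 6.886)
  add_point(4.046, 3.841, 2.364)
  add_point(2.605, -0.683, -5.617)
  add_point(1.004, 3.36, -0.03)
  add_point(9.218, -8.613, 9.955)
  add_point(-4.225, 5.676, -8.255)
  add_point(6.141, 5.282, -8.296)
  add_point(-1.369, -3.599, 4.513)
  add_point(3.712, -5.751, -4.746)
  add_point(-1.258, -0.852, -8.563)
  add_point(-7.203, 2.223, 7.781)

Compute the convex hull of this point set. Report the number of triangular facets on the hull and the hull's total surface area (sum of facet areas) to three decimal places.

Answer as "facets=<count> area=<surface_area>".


Points on the hull: [1, 2, 4, 5, 6, 7, 12, 13, 14, 17] (10 of 19).

Triangle areas on the boundary:
  f1: (p12, p4, p2) → 84.6807
  f2: (p14, p4, p2) → 114.5287
  f3: (p6, p12, p4) → 94.9119
  f4: (p13, p14, p4) → 79.8197
  f5: (p13, p6, p7) → 94.8397
  f6: (p13, p6, p4) → 67.5296
  f7: (p5, p6, p7) → 88.1443
  f8: (p5, p6, p12) → 79.0562
  f9: (p17, p13, p7) → 30.4842
  f10: (p17, p13, p14) → 33.2856
  f11: (p1, p14, p2) → 81.7875
  f12: (p1, p12, p2) → 65.1801
  f13: (p1, p17, p14) → 56.4327
  f14: (p1, p17, p7) → 48.0103
  f15: (p1, p5, p7) → 73.9321
  f16: (p1, p5, p12) → 69.4448
Σ area = 1162.068

Check V−E+F: 10 − 24 + 16 = 2.

facets=16 area=1162.068


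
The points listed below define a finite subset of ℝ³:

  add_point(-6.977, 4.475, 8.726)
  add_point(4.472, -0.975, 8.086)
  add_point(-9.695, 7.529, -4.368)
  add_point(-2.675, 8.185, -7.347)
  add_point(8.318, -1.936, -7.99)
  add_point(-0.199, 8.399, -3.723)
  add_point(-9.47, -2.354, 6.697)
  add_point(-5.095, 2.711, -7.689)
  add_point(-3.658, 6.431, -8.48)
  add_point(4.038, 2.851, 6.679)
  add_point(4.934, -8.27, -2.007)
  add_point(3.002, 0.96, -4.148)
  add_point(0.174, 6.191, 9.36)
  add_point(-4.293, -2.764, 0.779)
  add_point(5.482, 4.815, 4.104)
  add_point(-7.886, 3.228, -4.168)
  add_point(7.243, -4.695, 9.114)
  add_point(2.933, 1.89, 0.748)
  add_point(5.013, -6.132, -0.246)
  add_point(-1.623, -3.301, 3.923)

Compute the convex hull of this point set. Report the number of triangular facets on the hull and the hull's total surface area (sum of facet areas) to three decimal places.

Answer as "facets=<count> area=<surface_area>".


13 of the 20 inputs are extreme points: [0, 2, 3, 4, 5, 6, 7, 8, 10, 12, 14, 15, 16].

Area of each hull facet:
  f1: (p7, p10, p4) → 65.7598
  f2: (p7, p6, p10) → 117.3318
  f3: (p5, p12, p2) → 63.2302
  f4: (p0, p12, p2) → 49.3606
  f5: (p0, p6, p2) → 51.3892
  f6: (p15, p6, p2) → 26.2939
  f7: (p15, p7, p2) → 10.0373
  f8: (p15, p7, p6) → 19.4933
  f9: (p3, p5, p4) → 30.8349
  f10: (p3, p5, p2) → 16.4775
  f11: (p14, p5, p12) → 39.0541
  f12: (p14, p5, p4) → 67.6564
  f13: (p16, p0, p12) → 45.2124
  f14: (p16, p0, p6) → 62.4940
  f15: (p16, p14, p12) → 41.3209
  f16: (p16, p6, p10) → 97.4037
  f17: (p16, p14, p4) → 76.8772
  f18: (p16, p10, p4) → 52.6450
  f19: (p8, p7, p4) → 28.8409
  f20: (p8, p3, p4) → 16.8271
  f21: (p8, p7, p2) → 14.4940
  f22: (p8, p3, p2) → 8.5175
Σ area = 1001.552

Euler: V−E+F = 13−33+22 = 2.

facets=22 area=1001.552


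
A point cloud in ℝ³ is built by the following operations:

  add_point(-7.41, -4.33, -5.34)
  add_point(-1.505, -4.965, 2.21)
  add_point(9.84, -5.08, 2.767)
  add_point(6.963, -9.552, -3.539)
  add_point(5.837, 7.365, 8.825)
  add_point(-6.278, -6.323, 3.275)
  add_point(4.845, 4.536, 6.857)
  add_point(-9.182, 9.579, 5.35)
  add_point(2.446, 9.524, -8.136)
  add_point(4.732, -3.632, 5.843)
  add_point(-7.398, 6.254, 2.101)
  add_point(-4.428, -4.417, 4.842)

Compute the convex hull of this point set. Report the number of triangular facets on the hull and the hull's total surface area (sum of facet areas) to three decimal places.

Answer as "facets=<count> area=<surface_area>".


facets=14 area=1034.499

Hull vertices (9/12): indices [0, 2, 3, 4, 5, 7, 8, 9, 11].

Triangle areas on the boundary:
  f1: (p8, p4, p7) → 123.0348
  f2: (p8, p4, p2) → 121.6497
  f3: (p0, p8, p7) → 133.3909
  f4: (p5, p0, p7) → 72.1390
  f5: (p3, p8, p2) → 80.1703
  f6: (p3, p0, p8) → 128.7051
  f7: (p3, p5, p0) → 65.3111
  f8: (p9, p4, p2) → 33.7475
  f9: (p9, p3, p2) → 24.6822
  f10: (p9, p3, p5) → 65.2961
  f11: (p11, p9, p4) → 51.8051
  f12: (p11, p9, p5) → 10.1608
  f13: (p11, p4, p7) → 103.5998
  f14: (p11, p5, p7) → 20.8063
Σ area = 1034.499

Euler: V−E+F = 9−21+14 = 2.


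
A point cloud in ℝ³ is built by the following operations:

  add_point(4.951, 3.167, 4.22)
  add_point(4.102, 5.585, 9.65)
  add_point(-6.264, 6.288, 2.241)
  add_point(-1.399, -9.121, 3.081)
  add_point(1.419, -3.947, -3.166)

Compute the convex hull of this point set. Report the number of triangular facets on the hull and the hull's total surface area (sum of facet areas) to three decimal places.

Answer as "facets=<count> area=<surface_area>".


facets=6 area=339.858

Points on the hull: [0, 1, 2, 3, 4] (5 of 5).

Facet areas (half cross-product norm):
  f1: (p4, p0, p2) → 62.0018
  f2: (p4, p3, p2) → 59.6373
  f3: (p4, p3, p0) → 46.5665
  f4: (p1, p0, p2) → 35.3091
  f5: (p1, p3, p2) → 97.5695
  f6: (p1, p3, p0) → 38.7737
Σ area = 339.858

Euler characteristic 5−9+6 = 2 ✓


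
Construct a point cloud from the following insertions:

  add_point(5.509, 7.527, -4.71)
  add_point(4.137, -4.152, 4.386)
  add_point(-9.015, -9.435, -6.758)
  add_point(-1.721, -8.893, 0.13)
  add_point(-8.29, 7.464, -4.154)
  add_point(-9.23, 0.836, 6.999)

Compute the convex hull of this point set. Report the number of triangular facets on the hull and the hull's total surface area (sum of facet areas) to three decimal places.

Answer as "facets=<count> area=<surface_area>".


facets=8 area=703.027

Hull vertices (6/6): indices [0, 1, 2, 3, 4, 5].

Facet areas (half cross-product norm):
  f1: (p1, p0, p5) → 107.5153
  f2: (p4, p0, p5) → 89.2856
  f3: (p4, p2, p5) → 103.1505
  f4: (p4, p2, p0) → 118.0758
  f5: (p3, p2, p5) → 70.7175
  f6: (p3, p1, p5) → 58.8726
  f7: (p3, p2, p0) → 92.2708
  f8: (p3, p1, p0) → 63.1387
Σ area = 703.027

Euler characteristic 6−12+8 = 2 ✓


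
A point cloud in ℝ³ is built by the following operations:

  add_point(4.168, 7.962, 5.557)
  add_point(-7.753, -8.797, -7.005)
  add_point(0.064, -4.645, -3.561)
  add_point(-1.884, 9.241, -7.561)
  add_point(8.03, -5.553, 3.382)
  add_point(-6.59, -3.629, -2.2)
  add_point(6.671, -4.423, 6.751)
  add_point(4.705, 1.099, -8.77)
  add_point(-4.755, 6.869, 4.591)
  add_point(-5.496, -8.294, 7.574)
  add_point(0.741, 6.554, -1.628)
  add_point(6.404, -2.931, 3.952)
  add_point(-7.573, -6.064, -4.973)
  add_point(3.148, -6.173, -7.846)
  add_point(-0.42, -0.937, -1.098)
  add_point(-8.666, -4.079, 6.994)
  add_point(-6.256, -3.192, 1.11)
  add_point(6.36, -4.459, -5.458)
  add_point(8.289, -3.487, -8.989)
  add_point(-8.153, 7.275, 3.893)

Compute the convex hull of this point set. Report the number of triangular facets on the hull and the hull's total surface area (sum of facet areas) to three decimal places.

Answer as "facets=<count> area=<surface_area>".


Hull vertices (12/20): indices [0, 1, 3, 4, 6, 7, 8, 9, 13, 15, 18, 19].

Area of each hull facet:
  f1: (p13, p1, p18) → 8.8892
  f2: (p7, p1, p18) → 46.6180
  f3: (p7, p1, p3) → 84.3704
  f4: (p7, p0, p18) → 42.5329
  f5: (p7, p0, p3) → 74.4954
  f6: (p19, p0, p3) → 76.6324
  f7: (p19, p1, p15) → 87.0499
  f8: (p19, p1, p3) → 118.9636
  f9: (p4, p0, p18) → 89.2154
  f10: (p4, p6, p0) → 23.1980
  f11: (p4, p13, p18) → 35.5619
  f12: (p4, p13, p1) → 65.0739
  f13: (p8, p0, p15) → 48.8277
  f14: (p8, p19, p15) → 20.4190
  f15: (p8, p19, p0) → 3.9950
  f16: (p9, p4, p1) → 105.4482
  f17: (p9, p4, p6) → 23.1643
  f18: (p9, p1, p15) → 38.5748
  f19: (p9, p0, p15) → 46.5234
  f20: (p9, p6, p0) → 80.6646
Σ area = 1120.218

Check V−E+F: 12 − 30 + 20 = 2.

facets=20 area=1120.218


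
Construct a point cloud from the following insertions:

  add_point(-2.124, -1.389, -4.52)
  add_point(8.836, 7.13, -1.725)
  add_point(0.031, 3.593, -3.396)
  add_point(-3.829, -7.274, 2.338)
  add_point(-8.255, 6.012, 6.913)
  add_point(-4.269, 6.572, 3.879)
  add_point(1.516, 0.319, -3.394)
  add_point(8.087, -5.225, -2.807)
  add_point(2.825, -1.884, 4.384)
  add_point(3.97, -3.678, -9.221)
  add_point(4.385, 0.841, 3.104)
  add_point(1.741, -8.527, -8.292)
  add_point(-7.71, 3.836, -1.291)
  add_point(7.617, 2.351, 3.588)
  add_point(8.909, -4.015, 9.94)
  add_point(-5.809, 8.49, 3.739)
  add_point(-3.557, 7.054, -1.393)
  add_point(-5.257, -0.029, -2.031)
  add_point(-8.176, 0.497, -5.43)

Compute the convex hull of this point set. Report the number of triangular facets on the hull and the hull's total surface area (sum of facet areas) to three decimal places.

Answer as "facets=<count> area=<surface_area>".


Extreme-point indices: [1, 3, 4, 7, 9, 11, 12, 14, 15, 16, 18] — 11 of 19 on the boundary.

Per-facet area ½‖(b−a)×(c−a)‖:
  f1: (p3, p14, p4) → 111.3473
  f2: (p3, p11, p14) → 91.3633
  f3: (p18, p9, p11) → 35.8995
  f4: (p18, p3, p4) → 75.4065
  f5: (p18, p3, p11) → 67.0153
  f6: (p15, p14, p4) → 47.2175
  f7: (p15, p1, p14) → 124.3189
  f8: (p7, p1, p14) → 78.3465
  f9: (p7, p1, p9) → 48.1002
  f10: (p7, p11, p14) → 42.1785
  f11: (p7, p9, p11) → 20.9551
  f12: (p16, p1, p9) → 81.8413
  f13: (p16, p18, p9) → 59.7462
  f14: (p16, p15, p1) → 32.6883
  f15: (p12, p18, p4) → 9.7859
  f16: (p12, p15, p4) → 16.7525
  f17: (p12, p16, p18) → 12.6160
  f18: (p12, p16, p15) → 14.9719
Σ area = 970.551

Euler characteristic 11−27+18 = 2 ✓

facets=18 area=970.551


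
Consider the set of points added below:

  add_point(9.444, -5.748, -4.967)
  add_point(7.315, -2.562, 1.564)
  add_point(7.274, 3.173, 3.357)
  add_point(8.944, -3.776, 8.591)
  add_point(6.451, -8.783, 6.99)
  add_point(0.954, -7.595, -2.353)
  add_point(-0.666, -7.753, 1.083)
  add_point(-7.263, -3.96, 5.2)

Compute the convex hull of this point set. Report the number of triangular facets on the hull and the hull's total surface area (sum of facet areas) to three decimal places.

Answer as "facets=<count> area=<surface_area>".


Extreme-point indices: [0, 2, 3, 4, 5, 6, 7] — 7 of 8 on the boundary.

Triangle areas on the boundary:
  f1: (p3, p2, p7) → 70.0388
  f2: (p3, p4, p7) → 42.1166
  f3: (p3, p2, p0) → 53.7722
  f4: (p3, p4, p0) → 36.8847
  f5: (p5, p2, p7) → 79.1370
  f6: (p5, p2, p0) → 54.9583
  f7: (p5, p4, p0) → 48.4456
  f8: (p6, p4, p7) → 38.0089
  f9: (p6, p5, p7) → 11.1222
  f10: (p6, p5, p4) → 17.1186
Σ area = 451.603

Euler characteristic 7−15+10 = 2 ✓

facets=10 area=451.603


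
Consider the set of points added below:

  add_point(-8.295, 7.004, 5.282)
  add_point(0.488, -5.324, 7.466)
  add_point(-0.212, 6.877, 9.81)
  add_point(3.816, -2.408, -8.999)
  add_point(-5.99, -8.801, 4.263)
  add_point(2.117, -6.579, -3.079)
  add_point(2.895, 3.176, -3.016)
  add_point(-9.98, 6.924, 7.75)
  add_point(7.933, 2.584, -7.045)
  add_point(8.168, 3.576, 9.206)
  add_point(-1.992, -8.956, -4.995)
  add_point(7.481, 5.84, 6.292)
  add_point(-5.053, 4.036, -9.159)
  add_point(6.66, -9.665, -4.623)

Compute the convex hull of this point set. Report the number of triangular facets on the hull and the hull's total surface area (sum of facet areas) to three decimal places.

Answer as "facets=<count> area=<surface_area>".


Extreme-point indices: [0, 1, 2, 3, 4, 7, 8, 9, 10, 11, 12, 13] — 12 of 14 on the boundary.

Area of each hull facet:
  f1: (p4, p12, p7) → 134.4659
  f2: (p1, p13, p9) → 84.4522
  f3: (p1, p4, p13) → 56.7219
  f4: (p1, p4, p7) → 63.4609
  f5: (p10, p4, p13) → 40.9347
  f6: (p10, p4, p12) → 69.4544
  f7: (p0, p12, p7) → 9.5697
  f8: (p0, p11, p12) → 117.9521
  f9: (p8, p11, p12) → 90.4846
  f10: (p8, p13, p9) → 101.2929
  f11: (p8, p11, p9) → 20.5307
  f12: (p2, p0, p7) → 13.7960
  f13: (p2, p0, p11) → 31.9545
  f14: (p2, p11, p9) → 15.9412
  f15: (p2, p1, p7) → 62.0997
  f16: (p2, p1, p9) → 50.8829
  f17: (p3, p8, p13) → 29.1358
  f18: (p3, p8, p12) → 36.9812
  f19: (p3, p10, p13) → 35.5238
  f20: (p3, p10, p12) → 52.5859
Σ area = 1118.221

Euler characteristic 12−30+20 = 2 ✓

facets=20 area=1118.221
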